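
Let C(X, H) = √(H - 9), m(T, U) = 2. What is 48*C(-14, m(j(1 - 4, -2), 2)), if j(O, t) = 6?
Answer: 48*I*√7 ≈ 127.0*I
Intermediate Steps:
C(X, H) = √(-9 + H)
48*C(-14, m(j(1 - 4, -2), 2)) = 48*√(-9 + 2) = 48*√(-7) = 48*(I*√7) = 48*I*√7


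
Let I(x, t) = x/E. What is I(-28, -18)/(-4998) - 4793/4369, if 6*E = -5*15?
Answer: -2517353/2293725 ≈ -1.0975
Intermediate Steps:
E = -25/2 (E = (-5*15)/6 = (⅙)*(-75) = -25/2 ≈ -12.500)
I(x, t) = -2*x/25 (I(x, t) = x/(-25/2) = x*(-2/25) = -2*x/25)
I(-28, -18)/(-4998) - 4793/4369 = -2/25*(-28)/(-4998) - 4793/4369 = (56/25)*(-1/4998) - 4793*1/4369 = -4/8925 - 4793/4369 = -2517353/2293725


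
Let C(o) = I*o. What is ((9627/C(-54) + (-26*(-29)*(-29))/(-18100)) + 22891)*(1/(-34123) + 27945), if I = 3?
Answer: 2660066538793852972/4168977525 ≈ 6.3806e+8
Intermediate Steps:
C(o) = 3*o
((9627/C(-54) + (-26*(-29)*(-29))/(-18100)) + 22891)*(1/(-34123) + 27945) = ((9627/((3*(-54))) + (-26*(-29)*(-29))/(-18100)) + 22891)*(1/(-34123) + 27945) = ((9627/(-162) + (754*(-29))*(-1/18100)) + 22891)*(-1/34123 + 27945) = ((9627*(-1/162) - 21866*(-1/18100)) + 22891)*(953567234/34123) = ((-3209/54 + 10933/9050) + 22891)*(953567234/34123) = (-7112767/122175 + 22891)*(953567234/34123) = (2789595158/122175)*(953567234/34123) = 2660066538793852972/4168977525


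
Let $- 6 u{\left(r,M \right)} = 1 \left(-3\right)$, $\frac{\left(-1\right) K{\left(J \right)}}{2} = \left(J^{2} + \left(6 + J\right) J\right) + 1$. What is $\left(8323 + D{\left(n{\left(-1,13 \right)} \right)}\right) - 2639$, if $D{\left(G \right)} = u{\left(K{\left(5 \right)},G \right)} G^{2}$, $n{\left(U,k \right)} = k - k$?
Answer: $5684$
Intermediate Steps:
$K{\left(J \right)} = -2 - 2 J^{2} - 2 J \left(6 + J\right)$ ($K{\left(J \right)} = - 2 \left(\left(J^{2} + \left(6 + J\right) J\right) + 1\right) = - 2 \left(\left(J^{2} + J \left(6 + J\right)\right) + 1\right) = - 2 \left(1 + J^{2} + J \left(6 + J\right)\right) = -2 - 2 J^{2} - 2 J \left(6 + J\right)$)
$n{\left(U,k \right)} = 0$
$u{\left(r,M \right)} = \frac{1}{2}$ ($u{\left(r,M \right)} = - \frac{1 \left(-3\right)}{6} = \left(- \frac{1}{6}\right) \left(-3\right) = \frac{1}{2}$)
$D{\left(G \right)} = \frac{G^{2}}{2}$
$\left(8323 + D{\left(n{\left(-1,13 \right)} \right)}\right) - 2639 = \left(8323 + \frac{0^{2}}{2}\right) - 2639 = \left(8323 + \frac{1}{2} \cdot 0\right) - 2639 = \left(8323 + 0\right) - 2639 = 8323 - 2639 = 5684$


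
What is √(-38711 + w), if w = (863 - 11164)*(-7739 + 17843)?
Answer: I*√104120015 ≈ 10204.0*I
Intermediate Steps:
w = -104081304 (w = -10301*10104 = -104081304)
√(-38711 + w) = √(-38711 - 104081304) = √(-104120015) = I*√104120015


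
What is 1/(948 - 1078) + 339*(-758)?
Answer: -33405061/130 ≈ -2.5696e+5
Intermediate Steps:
1/(948 - 1078) + 339*(-758) = 1/(-130) - 256962 = -1/130 - 256962 = -33405061/130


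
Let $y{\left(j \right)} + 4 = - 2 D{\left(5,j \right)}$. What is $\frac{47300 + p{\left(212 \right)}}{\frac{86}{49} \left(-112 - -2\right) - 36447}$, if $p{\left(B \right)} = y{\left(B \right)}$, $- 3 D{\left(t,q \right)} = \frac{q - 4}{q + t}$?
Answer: $- \frac{215530784}{166968759} \approx -1.2908$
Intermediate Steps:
$D{\left(t,q \right)} = - \frac{-4 + q}{3 \left(q + t\right)}$ ($D{\left(t,q \right)} = - \frac{\left(q - 4\right) \frac{1}{q + t}}{3} = - \frac{\left(-4 + q\right) \frac{1}{q + t}}{3} = - \frac{\frac{1}{q + t} \left(-4 + q\right)}{3} = - \frac{-4 + q}{3 \left(q + t\right)}$)
$y{\left(j \right)} = -4 - \frac{2 \left(4 - j\right)}{3 \left(5 + j\right)}$ ($y{\left(j \right)} = -4 - 2 \frac{4 - j}{3 \left(j + 5\right)} = -4 - 2 \frac{4 - j}{3 \left(5 + j\right)} = -4 - \frac{2 \left(4 - j\right)}{3 \left(5 + j\right)}$)
$p{\left(B \right)} = \frac{2 \left(-34 - 5 B\right)}{3 \left(5 + B\right)}$
$\frac{47300 + p{\left(212 \right)}}{\frac{86}{49} \left(-112 - -2\right) - 36447} = \frac{47300 + \frac{2 \left(-34 - 1060\right)}{3 \left(5 + 212\right)}}{\frac{86}{49} \left(-112 - -2\right) - 36447} = \frac{47300 + \frac{2 \left(-34 - 1060\right)}{3 \cdot 217}}{86 \cdot \frac{1}{49} \left(-112 + 2\right) - 36447} = \frac{47300 + \frac{2}{3} \cdot \frac{1}{217} \left(-1094\right)}{\frac{86}{49} \left(-110\right) - 36447} = \frac{47300 - \frac{2188}{651}}{- \frac{9460}{49} - 36447} = \frac{30790112}{651 \left(- \frac{1795363}{49}\right)} = \frac{30790112}{651} \left(- \frac{49}{1795363}\right) = - \frac{215530784}{166968759}$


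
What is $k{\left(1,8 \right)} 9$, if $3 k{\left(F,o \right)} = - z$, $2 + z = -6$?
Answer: $24$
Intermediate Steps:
$z = -8$ ($z = -2 - 6 = -8$)
$k{\left(F,o \right)} = \frac{8}{3}$ ($k{\left(F,o \right)} = \frac{\left(-1\right) \left(-8\right)}{3} = \frac{1}{3} \cdot 8 = \frac{8}{3}$)
$k{\left(1,8 \right)} 9 = \frac{8}{3} \cdot 9 = 24$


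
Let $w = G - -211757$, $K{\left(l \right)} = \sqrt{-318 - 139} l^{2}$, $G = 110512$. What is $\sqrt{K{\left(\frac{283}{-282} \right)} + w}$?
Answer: $\frac{\sqrt{25628119956 + 80089 i \sqrt{457}}}{282} \approx 567.69 + 0.018962 i$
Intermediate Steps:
$K{\left(l \right)} = i \sqrt{457} l^{2}$ ($K{\left(l \right)} = \sqrt{-457} l^{2} = i \sqrt{457} l^{2}$)
$w = 322269$ ($w = 110512 - -211757 = 110512 + 211757 = 322269$)
$\sqrt{K{\left(\frac{283}{-282} \right)} + w} = \sqrt{i \sqrt{457} \left(\frac{283}{-282}\right)^{2} + 322269} = \sqrt{i \sqrt{457} \left(283 \left(- \frac{1}{282}\right)\right)^{2} + 322269} = \sqrt{i \sqrt{457} \left(- \frac{283}{282}\right)^{2} + 322269} = \sqrt{i \sqrt{457} \cdot \frac{80089}{79524} + 322269} = \sqrt{\frac{80089 i \sqrt{457}}{79524} + 322269} = \sqrt{322269 + \frac{80089 i \sqrt{457}}{79524}}$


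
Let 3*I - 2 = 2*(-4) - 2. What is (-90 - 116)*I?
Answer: 1648/3 ≈ 549.33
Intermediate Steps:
I = -8/3 (I = 2/3 + (2*(-4) - 2)/3 = 2/3 + (-8 - 2)/3 = 2/3 + (1/3)*(-10) = 2/3 - 10/3 = -8/3 ≈ -2.6667)
(-90 - 116)*I = (-90 - 116)*(-8/3) = -206*(-8/3) = 1648/3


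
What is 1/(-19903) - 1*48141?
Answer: -958150324/19903 ≈ -48141.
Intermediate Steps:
1/(-19903) - 1*48141 = -1/19903 - 48141 = -958150324/19903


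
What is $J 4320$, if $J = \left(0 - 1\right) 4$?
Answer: $-17280$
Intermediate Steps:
$J = -4$ ($J = \left(-1\right) 4 = -4$)
$J 4320 = \left(-4\right) 4320 = -17280$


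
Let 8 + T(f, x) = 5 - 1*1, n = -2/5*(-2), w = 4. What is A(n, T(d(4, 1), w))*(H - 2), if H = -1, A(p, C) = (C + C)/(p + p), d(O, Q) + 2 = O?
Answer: 15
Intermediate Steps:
d(O, Q) = -2 + O
n = 4/5 (n = -2*1/5*(-2) = -2/5*(-2) = 4/5 ≈ 0.80000)
T(f, x) = -4 (T(f, x) = -8 + (5 - 1*1) = -8 + (5 - 1) = -8 + 4 = -4)
A(p, C) = C/p (A(p, C) = (2*C)/((2*p)) = (2*C)*(1/(2*p)) = C/p)
A(n, T(d(4, 1), w))*(H - 2) = (-4/4/5)*(-1 - 2) = -4*5/4*(-3) = -5*(-3) = 15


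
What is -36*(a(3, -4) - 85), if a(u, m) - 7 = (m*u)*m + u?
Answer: 972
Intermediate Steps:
a(u, m) = 7 + u + u*m**2 (a(u, m) = 7 + ((m*u)*m + u) = 7 + (u*m**2 + u) = 7 + (u + u*m**2) = 7 + u + u*m**2)
-36*(a(3, -4) - 85) = -36*((7 + 3 + 3*(-4)**2) - 85) = -36*((7 + 3 + 3*16) - 85) = -36*((7 + 3 + 48) - 85) = -36*(58 - 85) = -36*(-27) = 972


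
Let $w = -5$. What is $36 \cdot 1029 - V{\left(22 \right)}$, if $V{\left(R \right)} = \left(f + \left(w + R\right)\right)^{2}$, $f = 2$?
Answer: $36683$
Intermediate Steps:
$V{\left(R \right)} = \left(-3 + R\right)^{2}$ ($V{\left(R \right)} = \left(2 + \left(-5 + R\right)\right)^{2} = \left(-3 + R\right)^{2}$)
$36 \cdot 1029 - V{\left(22 \right)} = 36 \cdot 1029 - \left(-3 + 22\right)^{2} = 37044 - 19^{2} = 37044 - 361 = 36683$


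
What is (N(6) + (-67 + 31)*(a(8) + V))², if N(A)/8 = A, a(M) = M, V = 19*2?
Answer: 2585664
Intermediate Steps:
V = 38
N(A) = 8*A
(N(6) + (-67 + 31)*(a(8) + V))² = (8*6 + (-67 + 31)*(8 + 38))² = (48 - 36*46)² = (48 - 1656)² = (-1608)² = 2585664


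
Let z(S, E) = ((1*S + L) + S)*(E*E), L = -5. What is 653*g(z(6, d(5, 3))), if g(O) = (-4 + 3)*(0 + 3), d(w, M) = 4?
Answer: -1959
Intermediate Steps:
z(S, E) = E**2*(-5 + 2*S) (z(S, E) = ((1*S - 5) + S)*(E*E) = ((S - 5) + S)*E**2 = ((-5 + S) + S)*E**2 = (-5 + 2*S)*E**2 = E**2*(-5 + 2*S))
g(O) = -3 (g(O) = -1*3 = -3)
653*g(z(6, d(5, 3))) = 653*(-3) = -1959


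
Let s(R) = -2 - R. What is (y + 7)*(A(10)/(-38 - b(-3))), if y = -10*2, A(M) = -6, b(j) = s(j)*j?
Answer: -78/35 ≈ -2.2286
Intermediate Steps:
b(j) = j*(-2 - j) (b(j) = (-2 - j)*j = j*(-2 - j))
y = -20
(y + 7)*(A(10)/(-38 - b(-3))) = (-20 + 7)*(-6/(-38 - (-1)*(-3)*(2 - 3))) = -(-78)/(-38 - (-1)*(-3)*(-1)) = -(-78)/(-38 - 1*(-3)) = -(-78)/(-38 + 3) = -(-78)/(-35) = -(-78)*(-1)/35 = -13*6/35 = -78/35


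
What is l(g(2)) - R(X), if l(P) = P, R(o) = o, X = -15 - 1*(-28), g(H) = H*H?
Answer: -9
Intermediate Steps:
g(H) = H²
X = 13 (X = -15 + 28 = 13)
l(g(2)) - R(X) = 2² - 1*13 = 4 - 13 = -9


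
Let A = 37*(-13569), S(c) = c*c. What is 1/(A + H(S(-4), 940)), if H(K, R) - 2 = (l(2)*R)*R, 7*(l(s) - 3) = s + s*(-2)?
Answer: 7/13274043 ≈ 5.2735e-7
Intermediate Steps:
S(c) = c²
l(s) = 3 - s/7 (l(s) = 3 + (s + s*(-2))/7 = 3 + (s - 2*s)/7 = 3 + (-s)/7 = 3 - s/7)
A = -502053
H(K, R) = 2 + 19*R²/7 (H(K, R) = 2 + ((3 - ⅐*2)*R)*R = 2 + ((3 - 2/7)*R)*R = 2 + (19*R/7)*R = 2 + 19*R²/7)
1/(A + H(S(-4), 940)) = 1/(-502053 + (2 + (19/7)*940²)) = 1/(-502053 + (2 + (19/7)*883600)) = 1/(-502053 + (2 + 16788400/7)) = 1/(-502053 + 16788414/7) = 1/(13274043/7) = 7/13274043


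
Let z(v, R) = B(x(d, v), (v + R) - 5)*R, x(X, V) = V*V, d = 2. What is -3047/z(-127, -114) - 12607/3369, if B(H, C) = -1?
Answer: -3900847/128022 ≈ -30.470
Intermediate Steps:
x(X, V) = V**2
z(v, R) = -R
-3047/z(-127, -114) - 12607/3369 = -3047/((-1*(-114))) - 12607/3369 = -3047/114 - 12607*1/3369 = -3047*1/114 - 12607/3369 = -3047/114 - 12607/3369 = -3900847/128022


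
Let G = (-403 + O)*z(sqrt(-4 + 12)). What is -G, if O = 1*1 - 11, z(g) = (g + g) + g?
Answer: 2478*sqrt(2) ≈ 3504.4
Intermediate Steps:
z(g) = 3*g (z(g) = 2*g + g = 3*g)
O = -10 (O = 1 - 11 = -10)
G = -2478*sqrt(2) (G = (-403 - 10)*(3*sqrt(-4 + 12)) = -1239*sqrt(8) = -1239*2*sqrt(2) = -2478*sqrt(2) ≈ -3504.4)
-G = -(-2478)*sqrt(2) = 2478*sqrt(2)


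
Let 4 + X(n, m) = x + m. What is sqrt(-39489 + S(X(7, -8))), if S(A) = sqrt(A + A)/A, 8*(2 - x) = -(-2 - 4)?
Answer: sqrt(-73015161 - 86*I*sqrt(86))/43 ≈ 0.0010853 - 198.72*I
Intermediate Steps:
x = 5/4 (x = 2 - (-1)*(-2 - 4)/8 = 2 - (-1)*(-6)/8 = 2 - 1/8*6 = 2 - 3/4 = 5/4 ≈ 1.2500)
X(n, m) = -11/4 + m (X(n, m) = -4 + (5/4 + m) = -11/4 + m)
S(A) = sqrt(2)/sqrt(A) (S(A) = sqrt(2*A)/A = (sqrt(2)*sqrt(A))/A = sqrt(2)/sqrt(A))
sqrt(-39489 + S(X(7, -8))) = sqrt(-39489 + sqrt(2)/sqrt(-11/4 - 8)) = sqrt(-39489 + sqrt(2)/sqrt(-43/4)) = sqrt(-39489 + sqrt(2)*(-2*I*sqrt(43)/43)) = sqrt(-39489 - 2*I*sqrt(86)/43)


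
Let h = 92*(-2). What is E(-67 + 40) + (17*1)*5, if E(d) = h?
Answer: -99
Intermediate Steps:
h = -184
E(d) = -184
E(-67 + 40) + (17*1)*5 = -184 + (17*1)*5 = -184 + 17*5 = -184 + 85 = -99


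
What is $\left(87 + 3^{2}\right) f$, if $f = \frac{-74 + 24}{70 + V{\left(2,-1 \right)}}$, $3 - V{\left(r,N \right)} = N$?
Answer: $- \frac{2400}{37} \approx -64.865$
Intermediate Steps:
$V{\left(r,N \right)} = 3 - N$
$f = - \frac{25}{37}$ ($f = \frac{-74 + 24}{70 + \left(3 - -1\right)} = - \frac{50}{70 + \left(3 + 1\right)} = - \frac{50}{70 + 4} = - \frac{50}{74} = \left(-50\right) \frac{1}{74} = - \frac{25}{37} \approx -0.67568$)
$\left(87 + 3^{2}\right) f = \left(87 + 3^{2}\right) \left(- \frac{25}{37}\right) = \left(87 + 9\right) \left(- \frac{25}{37}\right) = 96 \left(- \frac{25}{37}\right) = - \frac{2400}{37}$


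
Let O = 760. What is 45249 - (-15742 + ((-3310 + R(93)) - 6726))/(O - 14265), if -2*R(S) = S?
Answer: 1222123841/27010 ≈ 45247.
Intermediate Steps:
R(S) = -S/2
45249 - (-15742 + ((-3310 + R(93)) - 6726))/(O - 14265) = 45249 - (-15742 + ((-3310 - ½*93) - 6726))/(760 - 14265) = 45249 - (-15742 + ((-3310 - 93/2) - 6726))/(-13505) = 45249 - (-15742 + (-6713/2 - 6726))*(-1)/13505 = 45249 - (-15742 - 20165/2)*(-1)/13505 = 45249 - (-51649)*(-1)/(2*13505) = 45249 - 1*51649/27010 = 45249 - 51649/27010 = 1222123841/27010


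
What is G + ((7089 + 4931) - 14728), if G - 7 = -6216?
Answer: -8917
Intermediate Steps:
G = -6209 (G = 7 - 6216 = -6209)
G + ((7089 + 4931) - 14728) = -6209 + ((7089 + 4931) - 14728) = -6209 + (12020 - 14728) = -6209 - 2708 = -8917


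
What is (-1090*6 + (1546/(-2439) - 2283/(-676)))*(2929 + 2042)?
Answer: -17859797895283/549588 ≈ -3.2497e+7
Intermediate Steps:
(-1090*6 + (1546/(-2439) - 2283/(-676)))*(2929 + 2042) = (-6540 + (1546*(-1/2439) - 2283*(-1/676)))*4971 = (-6540 + (-1546/2439 + 2283/676))*4971 = (-6540 + 4523141/1648764)*4971 = -10778393419/1648764*4971 = -17859797895283/549588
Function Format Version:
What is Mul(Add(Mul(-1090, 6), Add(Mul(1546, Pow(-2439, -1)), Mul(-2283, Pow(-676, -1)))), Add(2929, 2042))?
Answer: Rational(-17859797895283, 549588) ≈ -3.2497e+7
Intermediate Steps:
Mul(Add(Mul(-1090, 6), Add(Mul(1546, Pow(-2439, -1)), Mul(-2283, Pow(-676, -1)))), Add(2929, 2042)) = Mul(Add(-6540, Add(Mul(1546, Rational(-1, 2439)), Mul(-2283, Rational(-1, 676)))), 4971) = Mul(Add(-6540, Add(Rational(-1546, 2439), Rational(2283, 676))), 4971) = Mul(Add(-6540, Rational(4523141, 1648764)), 4971) = Mul(Rational(-10778393419, 1648764), 4971) = Rational(-17859797895283, 549588)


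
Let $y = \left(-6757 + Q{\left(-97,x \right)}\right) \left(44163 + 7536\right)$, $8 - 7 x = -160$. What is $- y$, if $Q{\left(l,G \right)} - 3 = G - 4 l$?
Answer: $327875058$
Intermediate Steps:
$x = 24$ ($x = \frac{8}{7} - - \frac{160}{7} = \frac{8}{7} + \frac{160}{7} = 24$)
$Q{\left(l,G \right)} = 3 + G - 4 l$ ($Q{\left(l,G \right)} = 3 + \left(G - 4 l\right) = 3 + G - 4 l$)
$y = -327875058$ ($y = \left(-6757 + \left(3 + 24 - -388\right)\right) \left(44163 + 7536\right) = \left(-6757 + \left(3 + 24 + 388\right)\right) 51699 = \left(-6757 + 415\right) 51699 = \left(-6342\right) 51699 = -327875058$)
$- y = \left(-1\right) \left(-327875058\right) = 327875058$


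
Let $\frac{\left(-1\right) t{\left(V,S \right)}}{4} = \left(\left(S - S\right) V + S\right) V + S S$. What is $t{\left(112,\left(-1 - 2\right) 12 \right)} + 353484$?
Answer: $364428$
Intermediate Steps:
$t{\left(V,S \right)} = - 4 S^{2} - 4 S V$ ($t{\left(V,S \right)} = - 4 \left(\left(\left(S - S\right) V + S\right) V + S S\right) = - 4 \left(\left(0 V + S\right) V + S^{2}\right) = - 4 \left(\left(0 + S\right) V + S^{2}\right) = - 4 \left(S V + S^{2}\right) = - 4 \left(S^{2} + S V\right) = - 4 S^{2} - 4 S V$)
$t{\left(112,\left(-1 - 2\right) 12 \right)} + 353484 = - 4 \left(-1 - 2\right) 12 \left(\left(-1 - 2\right) 12 + 112\right) + 353484 = - 4 \left(\left(-3\right) 12\right) \left(\left(-3\right) 12 + 112\right) + 353484 = \left(-4\right) \left(-36\right) \left(-36 + 112\right) + 353484 = \left(-4\right) \left(-36\right) 76 + 353484 = 10944 + 353484 = 364428$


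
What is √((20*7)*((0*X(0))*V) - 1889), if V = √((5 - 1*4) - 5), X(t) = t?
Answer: I*√1889 ≈ 43.463*I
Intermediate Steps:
V = 2*I (V = √((5 - 4) - 5) = √(1 - 5) = √(-4) = 2*I ≈ 2.0*I)
√((20*7)*((0*X(0))*V) - 1889) = √((20*7)*((0*0)*(2*I)) - 1889) = √(140*(0*(2*I)) - 1889) = √(140*0 - 1889) = √(0 - 1889) = √(-1889) = I*√1889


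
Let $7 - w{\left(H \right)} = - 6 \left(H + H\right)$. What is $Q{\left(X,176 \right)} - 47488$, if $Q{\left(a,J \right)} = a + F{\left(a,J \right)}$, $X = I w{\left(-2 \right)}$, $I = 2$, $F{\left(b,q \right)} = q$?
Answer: $-47346$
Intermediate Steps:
$w{\left(H \right)} = 7 + 12 H$ ($w{\left(H \right)} = 7 - - 6 \left(H + H\right) = 7 - - 6 \cdot 2 H = 7 - - 12 H = 7 + 12 H$)
$X = -34$ ($X = 2 \left(7 + 12 \left(-2\right)\right) = 2 \left(7 - 24\right) = 2 \left(-17\right) = -34$)
$Q{\left(a,J \right)} = J + a$ ($Q{\left(a,J \right)} = a + J = J + a$)
$Q{\left(X,176 \right)} - 47488 = \left(176 - 34\right) - 47488 = 142 - 47488 = -47346$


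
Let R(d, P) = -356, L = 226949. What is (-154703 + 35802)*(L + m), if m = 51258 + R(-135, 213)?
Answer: -33036761751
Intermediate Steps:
m = 50902 (m = 51258 - 356 = 50902)
(-154703 + 35802)*(L + m) = (-154703 + 35802)*(226949 + 50902) = -118901*277851 = -33036761751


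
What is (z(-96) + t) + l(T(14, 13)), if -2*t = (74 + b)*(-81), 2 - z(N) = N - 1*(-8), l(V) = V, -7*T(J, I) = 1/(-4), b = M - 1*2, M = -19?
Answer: 62623/28 ≈ 2236.5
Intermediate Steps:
b = -21 (b = -19 - 1*2 = -19 - 2 = -21)
T(J, I) = 1/28 (T(J, I) = -⅐/(-4) = -⅐*(-¼) = 1/28)
z(N) = -6 - N (z(N) = 2 - (N - 1*(-8)) = 2 - (N + 8) = 2 - (8 + N) = 2 + (-8 - N) = -6 - N)
t = 4293/2 (t = -(74 - 21)*(-81)/2 = -53*(-81)/2 = -½*(-4293) = 4293/2 ≈ 2146.5)
(z(-96) + t) + l(T(14, 13)) = ((-6 - 1*(-96)) + 4293/2) + 1/28 = ((-6 + 96) + 4293/2) + 1/28 = (90 + 4293/2) + 1/28 = 4473/2 + 1/28 = 62623/28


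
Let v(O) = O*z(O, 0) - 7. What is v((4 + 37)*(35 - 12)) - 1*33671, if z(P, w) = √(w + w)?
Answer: -33678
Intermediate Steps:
z(P, w) = √2*√w (z(P, w) = √(2*w) = √2*√w)
v(O) = -7 (v(O) = O*(√2*√0) - 7 = O*(√2*0) - 7 = O*0 - 7 = 0 - 7 = -7)
v((4 + 37)*(35 - 12)) - 1*33671 = -7 - 1*33671 = -7 - 33671 = -33678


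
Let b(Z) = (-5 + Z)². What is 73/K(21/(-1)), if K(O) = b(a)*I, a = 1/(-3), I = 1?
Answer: 657/256 ≈ 2.5664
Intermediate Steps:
a = -⅓ ≈ -0.33333
K(O) = 256/9 (K(O) = (-5 - ⅓)²*1 = (-16/3)²*1 = (256/9)*1 = 256/9)
73/K(21/(-1)) = 73/(256/9) = 73*(9/256) = 657/256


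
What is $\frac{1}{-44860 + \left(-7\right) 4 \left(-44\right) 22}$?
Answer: $- \frac{1}{17756} \approx -5.6319 \cdot 10^{-5}$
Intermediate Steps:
$\frac{1}{-44860 + \left(-7\right) 4 \left(-44\right) 22} = \frac{1}{-44860 + \left(-28\right) \left(-44\right) 22} = \frac{1}{-44860 + 1232 \cdot 22} = \frac{1}{-44860 + 27104} = \frac{1}{-17756} = - \frac{1}{17756}$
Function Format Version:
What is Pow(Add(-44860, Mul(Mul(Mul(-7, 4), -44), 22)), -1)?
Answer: Rational(-1, 17756) ≈ -5.6319e-5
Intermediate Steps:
Pow(Add(-44860, Mul(Mul(Mul(-7, 4), -44), 22)), -1) = Pow(Add(-44860, Mul(Mul(-28, -44), 22)), -1) = Pow(Add(-44860, Mul(1232, 22)), -1) = Pow(Add(-44860, 27104), -1) = Pow(-17756, -1) = Rational(-1, 17756)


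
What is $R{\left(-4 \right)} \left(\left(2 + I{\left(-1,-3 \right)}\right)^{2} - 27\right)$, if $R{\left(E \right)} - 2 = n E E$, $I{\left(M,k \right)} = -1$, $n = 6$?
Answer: $-2548$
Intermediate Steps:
$R{\left(E \right)} = 2 + 6 E^{2}$ ($R{\left(E \right)} = 2 + 6 E E = 2 + 6 E^{2}$)
$R{\left(-4 \right)} \left(\left(2 + I{\left(-1,-3 \right)}\right)^{2} - 27\right) = \left(2 + 6 \left(-4\right)^{2}\right) \left(\left(2 - 1\right)^{2} - 27\right) = \left(2 + 6 \cdot 16\right) \left(1^{2} - 27\right) = \left(2 + 96\right) \left(1 - 27\right) = 98 \left(-26\right) = -2548$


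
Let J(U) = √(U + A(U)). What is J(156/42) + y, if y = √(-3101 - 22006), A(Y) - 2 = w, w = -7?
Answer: I*(√25107 + 3*√7/7) ≈ 159.59*I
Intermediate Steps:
A(Y) = -5 (A(Y) = 2 - 7 = -5)
y = I*√25107 (y = √(-25107) = I*√25107 ≈ 158.45*I)
J(U) = √(-5 + U) (J(U) = √(U - 5) = √(-5 + U))
J(156/42) + y = √(-5 + 156/42) + I*√25107 = √(-5 + 156*(1/42)) + I*√25107 = √(-5 + 26/7) + I*√25107 = √(-9/7) + I*√25107 = 3*I*√7/7 + I*√25107 = I*√25107 + 3*I*√7/7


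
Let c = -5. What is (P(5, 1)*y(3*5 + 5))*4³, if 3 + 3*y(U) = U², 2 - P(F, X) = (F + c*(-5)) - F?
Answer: -584384/3 ≈ -1.9479e+5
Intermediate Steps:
P(F, X) = -23 (P(F, X) = 2 - ((F - 5*(-5)) - F) = 2 - ((F + 25) - F) = 2 - ((25 + F) - F) = 2 - 1*25 = 2 - 25 = -23)
y(U) = -1 + U²/3
(P(5, 1)*y(3*5 + 5))*4³ = -23*(-1 + (3*5 + 5)²/3)*4³ = -23*(-1 + (15 + 5)²/3)*64 = -23*(-1 + (⅓)*20²)*64 = -23*(-1 + (⅓)*400)*64 = -23*(-1 + 400/3)*64 = -23*397/3*64 = -9131/3*64 = -584384/3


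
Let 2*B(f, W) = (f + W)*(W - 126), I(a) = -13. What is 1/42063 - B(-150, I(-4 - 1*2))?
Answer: -953021389/84126 ≈ -11329.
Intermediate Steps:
B(f, W) = (-126 + W)*(W + f)/2 (B(f, W) = ((f + W)*(W - 126))/2 = ((W + f)*(-126 + W))/2 = ((-126 + W)*(W + f))/2 = (-126 + W)*(W + f)/2)
1/42063 - B(-150, I(-4 - 1*2)) = 1/42063 - ((½)*(-13)² - 63*(-13) - 63*(-150) + (½)*(-13)*(-150)) = 1/42063 - ((½)*169 + 819 + 9450 + 975) = 1/42063 - (169/2 + 819 + 9450 + 975) = 1/42063 - 1*22657/2 = 1/42063 - 22657/2 = -953021389/84126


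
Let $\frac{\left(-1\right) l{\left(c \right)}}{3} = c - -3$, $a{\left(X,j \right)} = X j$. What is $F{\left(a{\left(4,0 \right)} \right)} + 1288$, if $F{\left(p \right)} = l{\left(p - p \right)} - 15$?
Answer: $1264$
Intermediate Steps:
$l{\left(c \right)} = -9 - 3 c$ ($l{\left(c \right)} = - 3 \left(c - -3\right) = - 3 \left(c + 3\right) = - 3 \left(3 + c\right) = -9 - 3 c$)
$F{\left(p \right)} = -24$ ($F{\left(p \right)} = \left(-9 - 3 \left(p - p\right)\right) - 15 = \left(-9 - 0\right) - 15 = \left(-9 + 0\right) - 15 = -9 - 15 = -24$)
$F{\left(a{\left(4,0 \right)} \right)} + 1288 = -24 + 1288 = 1264$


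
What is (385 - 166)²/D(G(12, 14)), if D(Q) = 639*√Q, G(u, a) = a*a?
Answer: 5329/994 ≈ 5.3612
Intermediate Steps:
G(u, a) = a²
(385 - 166)²/D(G(12, 14)) = (385 - 166)²/((639*√(14²))) = 219²/((639*√196)) = 47961/((639*14)) = 47961/8946 = 47961*(1/8946) = 5329/994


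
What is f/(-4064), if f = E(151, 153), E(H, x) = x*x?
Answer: -23409/4064 ≈ -5.7601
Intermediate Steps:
E(H, x) = x²
f = 23409 (f = 153² = 23409)
f/(-4064) = 23409/(-4064) = 23409*(-1/4064) = -23409/4064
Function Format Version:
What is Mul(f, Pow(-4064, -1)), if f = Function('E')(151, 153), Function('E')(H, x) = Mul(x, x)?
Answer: Rational(-23409, 4064) ≈ -5.7601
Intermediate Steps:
Function('E')(H, x) = Pow(x, 2)
f = 23409 (f = Pow(153, 2) = 23409)
Mul(f, Pow(-4064, -1)) = Mul(23409, Pow(-4064, -1)) = Mul(23409, Rational(-1, 4064)) = Rational(-23409, 4064)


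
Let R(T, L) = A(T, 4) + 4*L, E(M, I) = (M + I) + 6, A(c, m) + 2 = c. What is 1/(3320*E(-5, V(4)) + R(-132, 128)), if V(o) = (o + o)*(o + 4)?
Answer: 1/216178 ≈ 4.6258e-6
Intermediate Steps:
V(o) = 2*o*(4 + o) (V(o) = (2*o)*(4 + o) = 2*o*(4 + o))
A(c, m) = -2 + c
E(M, I) = 6 + I + M (E(M, I) = (I + M) + 6 = 6 + I + M)
R(T, L) = -2 + T + 4*L (R(T, L) = (-2 + T) + 4*L = -2 + T + 4*L)
1/(3320*E(-5, V(4)) + R(-132, 128)) = 1/(3320*(6 + 2*4*(4 + 4) - 5) + (-2 - 132 + 4*128)) = 1/(3320*(6 + 2*4*8 - 5) + (-2 - 132 + 512)) = 1/(3320*(6 + 64 - 5) + 378) = 1/(3320*65 + 378) = 1/(215800 + 378) = 1/216178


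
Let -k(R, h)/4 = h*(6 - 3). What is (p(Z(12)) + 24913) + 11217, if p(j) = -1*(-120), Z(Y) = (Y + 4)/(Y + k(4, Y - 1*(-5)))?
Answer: 36250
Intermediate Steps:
k(R, h) = -12*h (k(R, h) = -4*h*(6 - 3) = -4*h*3 = -12*h)
Z(Y) = (4 + Y)/(-60 - 11*Y) (Z(Y) = (Y + 4)/(Y - 12*(Y - 1*(-5))) = (4 + Y)/(Y - 12*(Y + 5)) = (4 + Y)/(Y - 12*(5 + Y)) = (4 + Y)/(Y + (-60 - 12*Y)) = (4 + Y)/(-60 - 11*Y))
p(j) = 120
(p(Z(12)) + 24913) + 11217 = (120 + 24913) + 11217 = 25033 + 11217 = 36250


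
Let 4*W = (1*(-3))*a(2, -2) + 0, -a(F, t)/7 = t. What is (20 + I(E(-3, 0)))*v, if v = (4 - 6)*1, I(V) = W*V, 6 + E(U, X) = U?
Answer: -229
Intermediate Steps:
E(U, X) = -6 + U
a(F, t) = -7*t
W = -21/2 (W = ((1*(-3))*(-7*(-2)) + 0)/4 = (-3*14 + 0)/4 = (-42 + 0)/4 = (¼)*(-42) = -21/2 ≈ -10.500)
I(V) = -21*V/2
v = -2 (v = -2*1 = -2)
(20 + I(E(-3, 0)))*v = (20 - 21*(-6 - 3)/2)*(-2) = (20 - 21/2*(-9))*(-2) = (20 + 189/2)*(-2) = (229/2)*(-2) = -229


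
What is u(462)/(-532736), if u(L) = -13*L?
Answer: 3003/266368 ≈ 0.011274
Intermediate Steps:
u(462)/(-532736) = -13*462/(-532736) = -6006*(-1/532736) = 3003/266368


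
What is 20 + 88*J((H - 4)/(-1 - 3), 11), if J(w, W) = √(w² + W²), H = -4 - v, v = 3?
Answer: 20 + 242*√17 ≈ 1017.8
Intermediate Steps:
H = -7 (H = -4 - 1*3 = -4 - 3 = -7)
J(w, W) = √(W² + w²)
20 + 88*J((H - 4)/(-1 - 3), 11) = 20 + 88*√(11² + ((-7 - 4)/(-1 - 3))²) = 20 + 88*√(121 + (-11/(-4))²) = 20 + 88*√(121 + (-11*(-¼))²) = 20 + 88*√(121 + (11/4)²) = 20 + 88*√(121 + 121/16) = 20 + 88*√(2057/16) = 20 + 88*(11*√17/4) = 20 + 242*√17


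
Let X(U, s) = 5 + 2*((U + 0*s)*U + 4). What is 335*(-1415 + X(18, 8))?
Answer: -252590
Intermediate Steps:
X(U, s) = 13 + 2*U**2 (X(U, s) = 5 + 2*((U + 0)*U + 4) = 5 + 2*(U*U + 4) = 5 + 2*(U**2 + 4) = 5 + 2*(4 + U**2) = 5 + (8 + 2*U**2) = 13 + 2*U**2)
335*(-1415 + X(18, 8)) = 335*(-1415 + (13 + 2*18**2)) = 335*(-1415 + (13 + 2*324)) = 335*(-1415 + (13 + 648)) = 335*(-1415 + 661) = 335*(-754) = -252590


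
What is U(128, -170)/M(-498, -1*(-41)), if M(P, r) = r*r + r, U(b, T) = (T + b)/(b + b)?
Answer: -1/10496 ≈ -9.5274e-5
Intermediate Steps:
U(b, T) = (T + b)/(2*b) (U(b, T) = (T + b)/((2*b)) = (T + b)*(1/(2*b)) = (T + b)/(2*b))
M(P, r) = r + r² (M(P, r) = r² + r = r + r²)
U(128, -170)/M(-498, -1*(-41)) = ((½)*(-170 + 128)/128)/(((-1*(-41))*(1 - 1*(-41)))) = ((½)*(1/128)*(-42))/((41*(1 + 41))) = -21/(128*(41*42)) = -21/128/1722 = -21/128*1/1722 = -1/10496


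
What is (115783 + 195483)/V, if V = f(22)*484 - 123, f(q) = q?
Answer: 311266/10525 ≈ 29.574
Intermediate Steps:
V = 10525 (V = 22*484 - 123 = 10648 - 123 = 10525)
(115783 + 195483)/V = (115783 + 195483)/10525 = 311266*(1/10525) = 311266/10525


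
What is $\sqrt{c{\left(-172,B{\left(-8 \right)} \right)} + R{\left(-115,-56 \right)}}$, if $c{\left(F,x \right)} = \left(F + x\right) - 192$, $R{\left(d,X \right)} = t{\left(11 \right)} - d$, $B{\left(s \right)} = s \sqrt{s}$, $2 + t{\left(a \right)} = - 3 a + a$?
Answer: $\sqrt{-273 - 16 i \sqrt{2}} \approx 0.68415 - 16.537 i$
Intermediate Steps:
$t{\left(a \right)} = -2 - 2 a$ ($t{\left(a \right)} = -2 + \left(- 3 a + a\right) = -2 - 2 a$)
$B{\left(s \right)} = s^{\frac{3}{2}}$
$R{\left(d,X \right)} = -24 - d$ ($R{\left(d,X \right)} = \left(-2 - 22\right) - d = -24 - d$)
$c{\left(F,x \right)} = -192 + F + x$
$\sqrt{c{\left(-172,B{\left(-8 \right)} \right)} + R{\left(-115,-56 \right)}} = \sqrt{\left(-192 - 172 + \left(-8\right)^{\frac{3}{2}}\right) - -91} = \sqrt{\left(-192 - 172 - 16 i \sqrt{2}\right) + \left(-24 + 115\right)} = \sqrt{\left(-364 - 16 i \sqrt{2}\right) + 91} = \sqrt{-273 - 16 i \sqrt{2}}$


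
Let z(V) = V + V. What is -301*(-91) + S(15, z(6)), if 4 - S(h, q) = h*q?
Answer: 27215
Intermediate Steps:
z(V) = 2*V
S(h, q) = 4 - h*q
-301*(-91) + S(15, z(6)) = -301*(-91) + (4 - 1*15*2*6) = 27391 + (4 - 1*15*12) = 27391 + (4 - 180) = 27391 - 176 = 27215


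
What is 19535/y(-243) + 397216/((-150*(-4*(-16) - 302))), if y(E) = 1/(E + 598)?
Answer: 61894304929/8925 ≈ 6.9349e+6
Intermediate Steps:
y(E) = 1/(598 + E)
19535/y(-243) + 397216/((-150*(-4*(-16) - 302))) = 19535/(1/(598 - 243)) + 397216/((-150*(-4*(-16) - 302))) = 19535/(1/355) + 397216/((-150*(64 - 302))) = 19535/(1/355) + 397216/((-150*(-238))) = 19535*355 + 397216/35700 = 6934925 + 397216*(1/35700) = 6934925 + 99304/8925 = 61894304929/8925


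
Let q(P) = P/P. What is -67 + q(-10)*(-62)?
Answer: -129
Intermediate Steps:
q(P) = 1
-67 + q(-10)*(-62) = -67 + 1*(-62) = -67 - 62 = -129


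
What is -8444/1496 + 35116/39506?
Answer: -35131891/7387622 ≈ -4.7555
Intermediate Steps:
-8444/1496 + 35116/39506 = -8444*1/1496 + 35116*(1/39506) = -2111/374 + 17558/19753 = -35131891/7387622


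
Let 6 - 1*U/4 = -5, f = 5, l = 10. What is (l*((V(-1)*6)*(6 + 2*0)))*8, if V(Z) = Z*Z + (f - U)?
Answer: -109440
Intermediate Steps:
U = 44 (U = 24 - 4*(-5) = 24 + 20 = 44)
V(Z) = -39 + Z² (V(Z) = Z*Z + (5 - 1*44) = Z² + (5 - 44) = Z² - 39 = -39 + Z²)
(l*((V(-1)*6)*(6 + 2*0)))*8 = (10*(((-39 + (-1)²)*6)*(6 + 2*0)))*8 = (10*(((-39 + 1)*6)*(6 + 0)))*8 = (10*(-38*6*6))*8 = (10*(-228*6))*8 = (10*(-1368))*8 = -13680*8 = -109440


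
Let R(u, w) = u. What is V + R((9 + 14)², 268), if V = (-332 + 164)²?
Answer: 28753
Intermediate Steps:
V = 28224 (V = (-168)² = 28224)
V + R((9 + 14)², 268) = 28224 + (9 + 14)² = 28224 + 23² = 28224 + 529 = 28753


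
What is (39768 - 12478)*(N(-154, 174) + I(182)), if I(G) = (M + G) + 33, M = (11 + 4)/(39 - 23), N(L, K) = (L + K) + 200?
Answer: 95173875/8 ≈ 1.1897e+7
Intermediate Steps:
N(L, K) = 200 + K + L (N(L, K) = (K + L) + 200 = 200 + K + L)
M = 15/16 ≈ 0.93750
I(G) = 543/16 + G (I(G) = (15/16 + G) + 33 = 543/16 + G)
(39768 - 12478)*(N(-154, 174) + I(182)) = (39768 - 12478)*((200 + 174 - 154) + (543/16 + 182)) = 27290*(220 + 3455/16) = 27290*(6975/16) = 95173875/8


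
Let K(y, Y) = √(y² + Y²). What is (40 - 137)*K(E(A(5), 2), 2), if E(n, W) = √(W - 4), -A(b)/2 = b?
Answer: -97*√2 ≈ -137.18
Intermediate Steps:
A(b) = -2*b
E(n, W) = √(-4 + W)
K(y, Y) = √(Y² + y²)
(40 - 137)*K(E(A(5), 2), 2) = (40 - 137)*√(2² + (√(-4 + 2))²) = -97*√(4 + (√(-2))²) = -97*√(4 + (I*√2)²) = -97*√(4 - 2) = -97*√2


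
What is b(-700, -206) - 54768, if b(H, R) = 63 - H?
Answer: -54005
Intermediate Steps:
b(-700, -206) - 54768 = (63 - 1*(-700)) - 54768 = (63 + 700) - 54768 = 763 - 54768 = -54005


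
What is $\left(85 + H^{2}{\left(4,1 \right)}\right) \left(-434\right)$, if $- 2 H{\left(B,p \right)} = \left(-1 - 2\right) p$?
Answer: $- \frac{75733}{2} \approx -37867.0$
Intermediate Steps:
$H{\left(B,p \right)} = \frac{3 p}{2}$ ($H{\left(B,p \right)} = - \frac{\left(-1 - 2\right) p}{2} = - \frac{\left(-3\right) p}{2} = \frac{3 p}{2}$)
$\left(85 + H^{2}{\left(4,1 \right)}\right) \left(-434\right) = \left(85 + \left(\frac{3}{2} \cdot 1\right)^{2}\right) \left(-434\right) = \left(85 + \left(\frac{3}{2}\right)^{2}\right) \left(-434\right) = \left(85 + \frac{9}{4}\right) \left(-434\right) = \frac{349}{4} \left(-434\right) = - \frac{75733}{2}$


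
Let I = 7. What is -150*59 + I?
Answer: -8843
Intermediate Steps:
-150*59 + I = -150*59 + 7 = -8850 + 7 = -8843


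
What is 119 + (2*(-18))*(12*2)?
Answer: -745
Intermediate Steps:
119 + (2*(-18))*(12*2) = 119 - 36*24 = 119 - 864 = -745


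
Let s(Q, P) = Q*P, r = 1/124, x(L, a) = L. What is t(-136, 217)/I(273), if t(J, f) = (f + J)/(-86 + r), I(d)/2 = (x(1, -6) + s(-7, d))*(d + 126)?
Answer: 837/1354360945 ≈ 6.1800e-7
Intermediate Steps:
r = 1/124 ≈ 0.0080645
s(Q, P) = P*Q
I(d) = 2*(1 - 7*d)*(126 + d) (I(d) = 2*((1 + d*(-7))*(d + 126)) = 2*((1 - 7*d)*(126 + d)) = 2*(1 - 7*d)*(126 + d))
t(J, f) = -124*J/10663 - 124*f/10663 (t(J, f) = (f + J)/(-86 + 1/124) = (J + f)/(-10663/124) = (J + f)*(-124/10663) = -124*J/10663 - 124*f/10663)
t(-136, 217)/I(273) = (-124/10663*(-136) - 124/10663*217)/(252 - 1762*273 - 14*273²) = (16864/10663 - 26908/10663)/(252 - 481026 - 14*74529) = -10044/(10663*(252 - 481026 - 1043406)) = -10044/10663/(-1524180) = -10044/10663*(-1/1524180) = 837/1354360945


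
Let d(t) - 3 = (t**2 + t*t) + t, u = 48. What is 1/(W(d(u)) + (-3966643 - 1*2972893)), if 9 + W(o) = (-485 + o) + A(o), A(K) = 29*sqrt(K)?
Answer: -6935371/48099366989422 - 29*sqrt(4659)/48099366989422 ≈ -1.4423e-7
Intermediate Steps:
d(t) = 3 + t + 2*t**2 (d(t) = 3 + ((t**2 + t*t) + t) = 3 + ((t**2 + t**2) + t) = 3 + (2*t**2 + t) = 3 + (t + 2*t**2) = 3 + t + 2*t**2)
W(o) = -494 + o + 29*sqrt(o) (W(o) = -9 + ((-485 + o) + 29*sqrt(o)) = -9 + (-485 + o + 29*sqrt(o)) = -494 + o + 29*sqrt(o))
1/(W(d(u)) + (-3966643 - 1*2972893)) = 1/((-494 + (3 + 48 + 2*48**2) + 29*sqrt(3 + 48 + 2*48**2)) + (-3966643 - 1*2972893)) = 1/((-494 + (3 + 48 + 2*2304) + 29*sqrt(3 + 48 + 2*2304)) + (-3966643 - 2972893)) = 1/((-494 + (3 + 48 + 4608) + 29*sqrt(3 + 48 + 4608)) - 6939536) = 1/((-494 + 4659 + 29*sqrt(4659)) - 6939536) = 1/((4165 + 29*sqrt(4659)) - 6939536) = 1/(-6935371 + 29*sqrt(4659))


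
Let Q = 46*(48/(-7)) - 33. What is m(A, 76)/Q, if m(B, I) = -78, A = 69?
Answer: 182/813 ≈ 0.22386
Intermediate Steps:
Q = -2439/7 (Q = 46*(48*(-⅐)) - 33 = 46*(-48/7) - 33 = -2208/7 - 33 = -2439/7 ≈ -348.43)
m(A, 76)/Q = -78/(-2439/7) = -78*(-7/2439) = 182/813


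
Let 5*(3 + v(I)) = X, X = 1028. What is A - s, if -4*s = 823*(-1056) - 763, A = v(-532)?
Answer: -4345203/20 ≈ -2.1726e+5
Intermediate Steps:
v(I) = 1013/5 (v(I) = -3 + (⅕)*1028 = -3 + 1028/5 = 1013/5)
A = 1013/5 ≈ 202.60
s = 869851/4 (s = -(823*(-1056) - 763)/4 = -(-869088 - 763)/4 = -¼*(-869851) = 869851/4 ≈ 2.1746e+5)
A - s = 1013/5 - 1*869851/4 = 1013/5 - 869851/4 = -4345203/20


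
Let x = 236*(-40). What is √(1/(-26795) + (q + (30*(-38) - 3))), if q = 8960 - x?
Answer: √12390043208630/26795 ≈ 131.37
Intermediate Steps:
x = -9440
q = 18400 (q = 8960 - 1*(-9440) = 8960 + 9440 = 18400)
√(1/(-26795) + (q + (30*(-38) - 3))) = √(1/(-26795) + (18400 + (30*(-38) - 3))) = √(-1/26795 + (18400 + (-1140 - 3))) = √(-1/26795 + (18400 - 1143)) = √(-1/26795 + 17257) = √(462401314/26795) = √12390043208630/26795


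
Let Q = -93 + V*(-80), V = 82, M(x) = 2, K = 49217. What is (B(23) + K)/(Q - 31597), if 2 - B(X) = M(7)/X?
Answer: -75469/58650 ≈ -1.2868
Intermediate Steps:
B(X) = 2 - 2/X
Q = -6653 (Q = -93 + 82*(-80) = -93 - 6560 = -6653)
(B(23) + K)/(Q - 31597) = ((2 - 2/23) + 49217)/(-6653 - 31597) = ((2 - 2*1/23) + 49217)/(-38250) = ((2 - 2/23) + 49217)*(-1/38250) = (44/23 + 49217)*(-1/38250) = (1132035/23)*(-1/38250) = -75469/58650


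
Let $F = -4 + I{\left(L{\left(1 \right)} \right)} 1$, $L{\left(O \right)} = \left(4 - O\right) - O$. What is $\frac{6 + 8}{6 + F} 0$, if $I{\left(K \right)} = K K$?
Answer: $0$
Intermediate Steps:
$L{\left(O \right)} = 4 - 2 O$
$I{\left(K \right)} = K^{2}$
$F = 0$ ($F = -4 + \left(4 - 2\right)^{2} \cdot 1 = -4 + 2^{2} \cdot 1 = -4 + 4 \cdot 1 = -4 + 4 = 0$)
$\frac{6 + 8}{6 + F} 0 = \frac{6 + 8}{6 + 0} \cdot 0 = \frac{14}{6} \cdot 0 = 14 \cdot \frac{1}{6} \cdot 0 = \frac{7}{3} \cdot 0 = 0$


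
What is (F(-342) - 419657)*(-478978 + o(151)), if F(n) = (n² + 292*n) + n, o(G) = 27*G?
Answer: 191337137999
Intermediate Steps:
F(n) = n² + 293*n
(F(-342) - 419657)*(-478978 + o(151)) = (-342*(293 - 342) - 419657)*(-478978 + 27*151) = (-342*(-49) - 419657)*(-478978 + 4077) = (16758 - 419657)*(-474901) = -402899*(-474901) = 191337137999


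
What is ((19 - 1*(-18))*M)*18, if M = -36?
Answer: -23976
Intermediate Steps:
((19 - 1*(-18))*M)*18 = ((19 - 1*(-18))*(-36))*18 = ((19 + 18)*(-36))*18 = (37*(-36))*18 = -1332*18 = -23976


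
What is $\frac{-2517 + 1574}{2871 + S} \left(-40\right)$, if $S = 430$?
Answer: $\frac{37720}{3301} \approx 11.427$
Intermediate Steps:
$\frac{-2517 + 1574}{2871 + S} \left(-40\right) = \frac{-2517 + 1574}{2871 + 430} \left(-40\right) = - \frac{943}{3301} \left(-40\right) = \left(-943\right) \frac{1}{3301} \left(-40\right) = \left(- \frac{943}{3301}\right) \left(-40\right) = \frac{37720}{3301}$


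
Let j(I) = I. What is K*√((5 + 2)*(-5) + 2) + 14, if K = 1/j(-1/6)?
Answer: 14 - 6*I*√33 ≈ 14.0 - 34.467*I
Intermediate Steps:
K = -6 (K = 1/(-1/6) = 1/(-1*⅙) = 1/(-⅙) = -6)
K*√((5 + 2)*(-5) + 2) + 14 = -6*√((5 + 2)*(-5) + 2) + 14 = -6*√(7*(-5) + 2) + 14 = -6*√(-35 + 2) + 14 = -6*I*√33 + 14 = 14 - 6*I*√33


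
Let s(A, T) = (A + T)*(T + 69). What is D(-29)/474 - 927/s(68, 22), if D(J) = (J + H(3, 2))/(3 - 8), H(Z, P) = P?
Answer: -3659/35945 ≈ -0.10179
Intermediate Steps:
s(A, T) = (69 + T)*(A + T) (s(A, T) = (A + T)*(69 + T) = (69 + T)*(A + T))
D(J) = -⅖ - J/5 (D(J) = (J + 2)/(3 - 8) = (2 + J)/(-5) = (2 + J)*(-⅕) = -⅖ - J/5)
D(-29)/474 - 927/s(68, 22) = (-⅖ - ⅕*(-29))/474 - 927/(22² + 69*68 + 69*22 + 68*22) = (-⅖ + 29/5)*(1/474) - 927/(484 + 4692 + 1518 + 1496) = (27/5)*(1/474) - 927/8190 = 9/790 - 927*1/8190 = 9/790 - 103/910 = -3659/35945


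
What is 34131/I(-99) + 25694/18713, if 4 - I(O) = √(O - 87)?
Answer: 1279981900/1890013 + 34131*I*√186/202 ≈ 677.23 + 2304.4*I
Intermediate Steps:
I(O) = 4 - √(-87 + O) (I(O) = 4 - √(O - 87) = 4 - √(-87 + O))
34131/I(-99) + 25694/18713 = 34131/(4 - √(-87 - 99)) + 25694/18713 = 34131/(4 - √(-186)) + 25694*(1/18713) = 34131/(4 - I*√186) + 25694/18713 = 25694/18713 + 34131/(4 - I*√186)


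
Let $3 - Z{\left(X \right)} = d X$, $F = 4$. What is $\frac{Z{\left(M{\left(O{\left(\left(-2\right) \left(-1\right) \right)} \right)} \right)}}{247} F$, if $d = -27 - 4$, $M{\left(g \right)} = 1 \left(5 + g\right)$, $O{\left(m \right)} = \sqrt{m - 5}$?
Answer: $\frac{632}{247} + \frac{124 i \sqrt{3}}{247} \approx 2.5587 + 0.86953 i$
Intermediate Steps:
$O{\left(m \right)} = \sqrt{-5 + m}$
$M{\left(g \right)} = 5 + g$
$d = -31$ ($d = -27 - 4 = -31$)
$Z{\left(X \right)} = 3 + 31 X$ ($Z{\left(X \right)} = 3 - - 31 X = 3 + 31 X$)
$\frac{Z{\left(M{\left(O{\left(\left(-2\right) \left(-1\right) \right)} \right)} \right)}}{247} F = \frac{3 + 31 \left(5 + \sqrt{-5 - -2}\right)}{247} \cdot 4 = \left(3 + 31 \left(5 + \sqrt{-5 + 2}\right)\right) \frac{1}{247} \cdot 4 = \left(3 + 31 \left(5 + \sqrt{-3}\right)\right) \frac{1}{247} \cdot 4 = \left(3 + 31 \left(5 + i \sqrt{3}\right)\right) \frac{1}{247} \cdot 4 = \left(3 + \left(155 + 31 i \sqrt{3}\right)\right) \frac{1}{247} \cdot 4 = \left(158 + 31 i \sqrt{3}\right) \frac{1}{247} \cdot 4 = \left(\frac{158}{247} + \frac{31 i \sqrt{3}}{247}\right) 4 = \frac{632}{247} + \frac{124 i \sqrt{3}}{247}$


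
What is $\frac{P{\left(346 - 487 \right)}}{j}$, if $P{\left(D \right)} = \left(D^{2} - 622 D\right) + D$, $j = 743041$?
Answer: $\frac{107442}{743041} \approx 0.1446$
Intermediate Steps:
$P{\left(D \right)} = D^{2} - 621 D$
$\frac{P{\left(346 - 487 \right)}}{j} = \frac{\left(346 - 487\right) \left(-621 + \left(346 - 487\right)\right)}{743041} = - 141 \left(-621 - 141\right) \frac{1}{743041} = \left(-141\right) \left(-762\right) \frac{1}{743041} = 107442 \cdot \frac{1}{743041} = \frac{107442}{743041}$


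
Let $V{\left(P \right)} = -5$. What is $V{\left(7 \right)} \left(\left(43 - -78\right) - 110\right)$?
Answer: $-55$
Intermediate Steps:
$V{\left(7 \right)} \left(\left(43 - -78\right) - 110\right) = - 5 \left(\left(43 - -78\right) - 110\right) = - 5 \left(\left(43 + 78\right) - 110\right) = - 5 \left(121 - 110\right) = \left(-5\right) 11 = -55$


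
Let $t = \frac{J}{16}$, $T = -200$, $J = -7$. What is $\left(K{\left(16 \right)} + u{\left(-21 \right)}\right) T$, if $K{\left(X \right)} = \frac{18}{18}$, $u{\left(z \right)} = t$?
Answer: $- \frac{225}{2} \approx -112.5$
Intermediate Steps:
$t = - \frac{7}{16} \approx -0.4375$
$u{\left(z \right)} = - \frac{7}{16}$
$K{\left(X \right)} = 1$ ($K{\left(X \right)} = 18 \cdot \frac{1}{18} = 1$)
$\left(K{\left(16 \right)} + u{\left(-21 \right)}\right) T = \left(1 - \frac{7}{16}\right) \left(-200\right) = \frac{9}{16} \left(-200\right) = - \frac{225}{2}$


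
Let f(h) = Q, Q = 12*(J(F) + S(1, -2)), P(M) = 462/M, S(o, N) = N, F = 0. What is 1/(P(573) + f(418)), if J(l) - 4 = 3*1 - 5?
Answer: 191/154 ≈ 1.2403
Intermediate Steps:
J(l) = 2 (J(l) = 4 + (3*1 - 5) = 4 + (3 - 5) = 4 - 2 = 2)
Q = 0 (Q = 12*(2 - 2) = 12*0 = 0)
f(h) = 0
1/(P(573) + f(418)) = 1/(462/573 + 0) = 1/(462*(1/573) + 0) = 1/(154/191 + 0) = 1/(154/191) = 191/154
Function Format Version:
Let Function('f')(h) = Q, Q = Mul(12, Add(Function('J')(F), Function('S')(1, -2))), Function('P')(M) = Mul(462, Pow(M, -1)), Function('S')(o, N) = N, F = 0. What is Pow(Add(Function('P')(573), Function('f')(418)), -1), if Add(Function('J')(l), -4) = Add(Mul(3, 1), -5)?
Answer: Rational(191, 154) ≈ 1.2403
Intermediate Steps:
Function('J')(l) = 2 (Function('J')(l) = Add(4, Add(Mul(3, 1), -5)) = Add(4, Add(3, -5)) = Add(4, -2) = 2)
Q = 0 (Q = Mul(12, Add(2, -2)) = Mul(12, 0) = 0)
Function('f')(h) = 0
Pow(Add(Function('P')(573), Function('f')(418)), -1) = Pow(Add(Mul(462, Pow(573, -1)), 0), -1) = Pow(Add(Mul(462, Rational(1, 573)), 0), -1) = Pow(Add(Rational(154, 191), 0), -1) = Pow(Rational(154, 191), -1) = Rational(191, 154)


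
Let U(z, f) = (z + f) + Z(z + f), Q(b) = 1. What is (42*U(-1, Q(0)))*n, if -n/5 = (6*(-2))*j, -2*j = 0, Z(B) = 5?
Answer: 0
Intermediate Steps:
j = 0 (j = -1/2*0 = 0)
n = 0 (n = -5*6*(-2)*0 = -(-60)*0 = -5*0 = 0)
U(z, f) = 5 + f + z (U(z, f) = (z + f) + 5 = (f + z) + 5 = 5 + f + z)
(42*U(-1, Q(0)))*n = (42*(5 + 1 - 1))*0 = (42*5)*0 = 210*0 = 0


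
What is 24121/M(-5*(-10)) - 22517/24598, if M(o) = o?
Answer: 148050627/307475 ≈ 481.50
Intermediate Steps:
24121/M(-5*(-10)) - 22517/24598 = 24121/((-5*(-10))) - 22517/24598 = 24121/50 - 22517*1/24598 = 24121*(1/50) - 22517/24598 = 24121/50 - 22517/24598 = 148050627/307475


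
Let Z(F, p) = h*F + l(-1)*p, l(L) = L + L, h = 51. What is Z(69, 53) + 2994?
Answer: 6407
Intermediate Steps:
l(L) = 2*L
Z(F, p) = -2*p + 51*F (Z(F, p) = 51*F + (2*(-1))*p = 51*F - 2*p = -2*p + 51*F)
Z(69, 53) + 2994 = (-2*53 + 51*69) + 2994 = (-106 + 3519) + 2994 = 3413 + 2994 = 6407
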